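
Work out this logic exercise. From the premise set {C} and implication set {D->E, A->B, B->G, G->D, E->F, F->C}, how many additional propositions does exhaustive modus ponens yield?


Initial facts: {C}
Apply modus ponens to closure:
  (no implication fires)
Final known: {C}
New propositions: {(none)}
Count = 0

0


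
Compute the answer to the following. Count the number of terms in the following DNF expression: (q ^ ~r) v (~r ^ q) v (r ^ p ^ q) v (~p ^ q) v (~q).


A DNF formula is a disjunction of terms (conjunctions).
Terms are separated by v.
Counting the disjuncts: 5 terms.

5


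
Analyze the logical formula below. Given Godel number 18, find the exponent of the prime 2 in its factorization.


Factorize 18 by dividing by 2 repeatedly.
Division steps: 2 divides 18 exactly 1 time(s).
Exponent of 2 = 1

1


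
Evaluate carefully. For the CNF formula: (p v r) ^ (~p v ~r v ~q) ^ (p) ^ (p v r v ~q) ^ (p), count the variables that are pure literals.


Check each variable for pure literal status:
p: mixed (not pure)
q: pure negative
r: mixed (not pure)
Pure literal count = 1

1


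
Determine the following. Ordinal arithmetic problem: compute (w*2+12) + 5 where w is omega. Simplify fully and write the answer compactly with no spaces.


Compute (w*2+12) + 5.
Ordinal + is associative but NOT commutative; for finite n>0, n + w = w but w + n stays w+n.
By associativity: (w*2+12) + 5 = w*2 + (12+5) = w*2+17.
Result = w*2+17

w*2+17


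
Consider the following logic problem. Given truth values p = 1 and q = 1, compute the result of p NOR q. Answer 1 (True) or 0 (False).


p = 1, q = 1
Operation: p NOR q
Evaluate: 1 NOR 1 = 0

0


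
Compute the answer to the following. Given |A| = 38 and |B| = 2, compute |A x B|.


The Cartesian product A x B contains all ordered pairs (a, b).
|A x B| = |A| * |B| = 38 * 2 = 76

76


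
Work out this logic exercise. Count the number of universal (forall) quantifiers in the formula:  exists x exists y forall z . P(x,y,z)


Quantifier prefix: exists x exists y forall z
Mark each quantifier type:
  E E U
Universal count = 1, Existential count = 2
Asked for universal (forall) quantifiers: 1

1


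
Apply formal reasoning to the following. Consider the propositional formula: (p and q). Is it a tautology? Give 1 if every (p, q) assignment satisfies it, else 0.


Check all 4 assignments:
p=0, q=0: 0
p=0, q=1: 0
p=1, q=0: 0
p=1, q=1: 1
Satisfying count = 1/4.
Tautology iff count = 4: no.

0


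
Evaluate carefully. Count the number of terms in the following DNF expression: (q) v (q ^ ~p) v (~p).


A DNF formula is a disjunction of terms (conjunctions).
Terms are separated by v.
Counting the disjuncts: 3 terms.

3


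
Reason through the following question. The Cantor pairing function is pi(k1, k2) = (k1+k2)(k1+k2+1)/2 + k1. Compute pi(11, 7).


k1 + k2 = 18
(k1+k2)(k1+k2+1)/2 = 18 * 19 / 2 = 171
pi = 171 + 11 = 182

182


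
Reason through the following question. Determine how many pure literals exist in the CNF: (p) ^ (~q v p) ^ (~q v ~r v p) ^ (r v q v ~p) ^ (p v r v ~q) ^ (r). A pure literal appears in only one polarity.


Check each variable for pure literal status:
p: mixed (not pure)
q: mixed (not pure)
r: mixed (not pure)
Pure literal count = 0

0


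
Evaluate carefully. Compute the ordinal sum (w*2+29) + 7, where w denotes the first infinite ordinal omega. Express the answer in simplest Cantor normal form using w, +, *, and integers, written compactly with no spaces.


Compute (w*2+29) + 7.
Ordinal + is associative but NOT commutative; for finite n>0, n + w = w but w + n stays w+n.
By associativity: (w*2+29) + 7 = w*2 + (29+7) = w*2+36.
Result = w*2+36

w*2+36


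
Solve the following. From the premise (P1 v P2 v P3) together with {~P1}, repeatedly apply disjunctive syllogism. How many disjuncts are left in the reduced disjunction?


Original disjuncts (3): P1, P2, P3
Negated (eliminate): ~P1
Remaining disjuncts: P2, P3
Count = 3 - 1 = 2

2


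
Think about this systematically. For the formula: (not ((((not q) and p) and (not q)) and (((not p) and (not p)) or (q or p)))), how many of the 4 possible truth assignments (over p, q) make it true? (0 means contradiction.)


Check all 4 assignments:
p=0, q=0: 1
p=0, q=1: 1
p=1, q=0: 0
p=1, q=1: 1
Count of True = 3

3


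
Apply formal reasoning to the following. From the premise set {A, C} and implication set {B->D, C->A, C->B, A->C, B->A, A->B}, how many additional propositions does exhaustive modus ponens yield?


Initial facts: {A, C}
Apply modus ponens to closure:
  C and C->B  =>  B
  B and B->D  =>  D
Final known: {A, B, C, D}
New propositions: {B, D}
Count = 2

2


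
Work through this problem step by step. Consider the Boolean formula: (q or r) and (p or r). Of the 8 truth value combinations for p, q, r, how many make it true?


Evaluate all 8 assignments for p, q, r:
p=0, q=0, r=0: 0
p=0, q=0, r=1: 1
p=0, q=1, r=0: 0
p=0, q=1, r=1: 1
p=1, q=0, r=0: 0
p=1, q=0, r=1: 1
p=1, q=1, r=0: 1
p=1, q=1, r=1: 1
Satisfying count = 5

5


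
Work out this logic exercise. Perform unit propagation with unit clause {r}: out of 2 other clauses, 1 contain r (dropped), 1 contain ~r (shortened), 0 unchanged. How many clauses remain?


Satisfied (removed): 1
Shortened (remain): 1
Unchanged (remain): 0
Remaining = 1 + 0 = 1

1


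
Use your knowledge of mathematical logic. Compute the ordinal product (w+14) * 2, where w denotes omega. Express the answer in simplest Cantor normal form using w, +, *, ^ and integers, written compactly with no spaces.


Compute (w+14) * 2.
Ordinal * is associative and left-distributive over +, but NOT commutative; for finite n>1, n*w = w but w*n stays w*n.
(w+14) * 2 = (w+14) repeated 2 times. Each intermediate +14 is absorbed by the following w; only the last survives: w*2+14.
Result = w*2+14

w*2+14


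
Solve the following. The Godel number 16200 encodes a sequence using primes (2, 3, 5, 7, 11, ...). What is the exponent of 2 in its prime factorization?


Factorize 16200 by dividing by 2 repeatedly.
Division steps: 2 divides 16200 exactly 3 time(s).
Exponent of 2 = 3

3


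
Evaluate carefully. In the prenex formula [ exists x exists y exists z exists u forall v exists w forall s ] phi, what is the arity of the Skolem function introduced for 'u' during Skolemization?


Quantifier prefix: exists x exists y exists z exists u forall v exists w forall s
'u' is existentially quantified at position 4.
No universal quantifiers precede it.
Skolem function arity = 0 (a Skolem constant)

0


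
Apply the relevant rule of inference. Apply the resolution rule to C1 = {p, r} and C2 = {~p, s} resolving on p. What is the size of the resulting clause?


Remove p from C1 and ~p from C2.
C1 remainder: {r}
C2 remainder: {s}
Union (resolvent): {r, s}
Resolvent has 2 literal(s).

2


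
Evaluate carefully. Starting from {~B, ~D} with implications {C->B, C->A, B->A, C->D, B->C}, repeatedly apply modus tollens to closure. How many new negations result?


Initial negated facts: {~B, ~D}
Apply modus tollens to closure:
  ~B and C->B  =>  ~C
Final negated: {~B, ~C, ~D}
New negations: {~C}
Count = 1

1


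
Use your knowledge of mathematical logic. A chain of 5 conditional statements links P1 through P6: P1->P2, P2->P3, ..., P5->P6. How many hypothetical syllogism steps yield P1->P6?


With 5 implications in a chain connecting 6 propositions:
P1->P2, P2->P3, ..., P5->P6
Steps needed = (number of implications) - 1 = 5 - 1 = 4

4


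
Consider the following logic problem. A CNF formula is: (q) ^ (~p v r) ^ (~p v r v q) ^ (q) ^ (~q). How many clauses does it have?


A CNF formula is a conjunction of clauses.
Clauses are separated by ^.
Counting the conjuncts: 5 clauses.

5


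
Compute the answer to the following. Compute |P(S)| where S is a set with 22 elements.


The power set of a set with n elements has 2^n elements.
|P(S)| = 2^22 = 4194304

4194304


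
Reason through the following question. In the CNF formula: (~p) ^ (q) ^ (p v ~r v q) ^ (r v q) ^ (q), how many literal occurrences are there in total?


Counting literals in each clause:
Clause 1: 1 literal(s)
Clause 2: 1 literal(s)
Clause 3: 3 literal(s)
Clause 4: 2 literal(s)
Clause 5: 1 literal(s)
Total = 8

8


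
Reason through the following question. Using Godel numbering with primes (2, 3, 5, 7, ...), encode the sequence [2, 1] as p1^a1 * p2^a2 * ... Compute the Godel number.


Encode each element as an exponent of the corresponding prime:
  2^2 = 4
  3^1 = 3
Product = 4 * 3 = 12

12


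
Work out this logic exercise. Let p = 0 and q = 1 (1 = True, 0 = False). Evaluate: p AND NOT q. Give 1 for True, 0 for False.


p = 0, q = 1
Operation: p AND NOT q
Evaluate: 0 AND NOT 1 = 0

0


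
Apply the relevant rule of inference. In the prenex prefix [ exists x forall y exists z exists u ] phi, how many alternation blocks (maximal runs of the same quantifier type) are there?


Quantifier-type sequence: E A E E  (A=forall, E=exists)
Group into maximal same-type runs:
  Ex1 | Ax1 | Ex2
Number of blocks = 3

3


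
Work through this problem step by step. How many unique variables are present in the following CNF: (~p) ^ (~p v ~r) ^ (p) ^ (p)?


Identify each variable that appears in the formula.
Variables found: p, r
Count = 2

2


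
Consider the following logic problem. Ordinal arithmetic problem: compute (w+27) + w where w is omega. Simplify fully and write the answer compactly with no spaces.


Compute (w+27) + w.
Ordinal + is associative but NOT commutative; for finite n>0, n + w = w but w + n stays w+n.
(w+27) + w = w + (27+w) = w + w = w*2 (the finite tail 27 is absorbed by the right w).
Result = w*2

w*2


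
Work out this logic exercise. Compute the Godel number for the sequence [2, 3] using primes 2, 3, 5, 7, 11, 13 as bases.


Encode each element as an exponent of the corresponding prime:
  2^2 = 4
  3^3 = 27
Product = 4 * 27 = 108

108


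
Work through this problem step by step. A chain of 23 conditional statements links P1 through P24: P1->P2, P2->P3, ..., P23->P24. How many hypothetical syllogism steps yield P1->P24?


With 23 implications in a chain connecting 24 propositions:
P1->P2, P2->P3, ..., P23->P24
Steps needed = (number of implications) - 1 = 23 - 1 = 22

22


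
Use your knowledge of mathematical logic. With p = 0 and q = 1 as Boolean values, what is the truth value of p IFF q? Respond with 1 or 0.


p = 0, q = 1
Operation: p IFF q
Evaluate: 0 IFF 1 = 0

0


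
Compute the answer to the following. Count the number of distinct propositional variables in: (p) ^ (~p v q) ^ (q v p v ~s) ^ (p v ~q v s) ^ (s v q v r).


Identify each variable that appears in the formula.
Variables found: p, q, r, s
Count = 4

4


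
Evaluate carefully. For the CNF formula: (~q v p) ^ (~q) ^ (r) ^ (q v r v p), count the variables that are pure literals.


Check each variable for pure literal status:
p: pure positive
q: mixed (not pure)
r: pure positive
Pure literal count = 2

2


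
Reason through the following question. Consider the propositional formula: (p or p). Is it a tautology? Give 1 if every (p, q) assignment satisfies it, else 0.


Check all 4 assignments:
p=0, q=0: 0
p=0, q=1: 0
p=1, q=0: 1
p=1, q=1: 1
Satisfying count = 2/4.
Tautology iff count = 4: no.

0


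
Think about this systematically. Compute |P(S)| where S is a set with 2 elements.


The power set of a set with n elements has 2^n elements.
|P(S)| = 2^2 = 4

4


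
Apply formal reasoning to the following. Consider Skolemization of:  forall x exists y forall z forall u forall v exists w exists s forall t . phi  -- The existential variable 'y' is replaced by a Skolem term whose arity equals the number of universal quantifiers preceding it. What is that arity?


Quantifier prefix: forall x exists y forall z forall u forall v exists w exists s forall t
'y' is existentially quantified at position 2.
Universal variables preceding it: x
Skolem function arity = 1

1


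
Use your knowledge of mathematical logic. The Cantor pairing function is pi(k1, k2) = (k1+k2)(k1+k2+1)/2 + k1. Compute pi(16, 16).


k1 + k2 = 32
(k1+k2)(k1+k2+1)/2 = 32 * 33 / 2 = 528
pi = 528 + 16 = 544

544


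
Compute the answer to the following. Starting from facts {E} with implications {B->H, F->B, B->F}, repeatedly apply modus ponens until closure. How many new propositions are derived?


Initial facts: {E}
Apply modus ponens to closure:
  (no implication fires)
Final known: {E}
New propositions: {(none)}
Count = 0

0


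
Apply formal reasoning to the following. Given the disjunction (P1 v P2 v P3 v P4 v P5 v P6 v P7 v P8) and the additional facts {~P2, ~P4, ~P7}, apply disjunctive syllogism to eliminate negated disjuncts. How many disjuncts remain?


Original disjuncts (8): P1, P2, P3, P4, P5, P6, P7, P8
Negated (eliminate): ~P2, ~P4, ~P7
Remaining disjuncts: P1, P3, P5, P6, P8
Count = 8 - 3 = 5

5


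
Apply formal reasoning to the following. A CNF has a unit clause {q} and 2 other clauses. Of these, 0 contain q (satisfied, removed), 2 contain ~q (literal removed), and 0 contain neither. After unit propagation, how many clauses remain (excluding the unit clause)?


Satisfied (removed): 0
Shortened (remain): 2
Unchanged (remain): 0
Remaining = 2 + 0 = 2

2


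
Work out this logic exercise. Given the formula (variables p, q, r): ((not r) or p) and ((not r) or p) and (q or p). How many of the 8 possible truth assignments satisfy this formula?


Evaluate all 8 assignments for p, q, r:
p=0, q=0, r=0: 0
p=0, q=0, r=1: 0
p=0, q=1, r=0: 1
p=0, q=1, r=1: 0
p=1, q=0, r=0: 1
p=1, q=0, r=1: 1
p=1, q=1, r=0: 1
p=1, q=1, r=1: 1
Satisfying count = 5

5


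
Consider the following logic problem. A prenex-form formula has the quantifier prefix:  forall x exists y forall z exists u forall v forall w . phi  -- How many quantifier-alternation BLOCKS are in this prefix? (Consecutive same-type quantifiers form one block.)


Quantifier-type sequence: A E A E A A  (A=forall, E=exists)
Group into maximal same-type runs:
  Ax1 | Ex1 | Ax1 | Ex1 | Ax2
Number of blocks = 5

5


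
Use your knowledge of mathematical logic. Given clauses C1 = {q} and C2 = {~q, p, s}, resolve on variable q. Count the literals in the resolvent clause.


Remove q from C1 and ~q from C2.
C1 remainder: {}
C2 remainder: {p, s}
Union (resolvent): {p, s}
Resolvent has 2 literal(s).

2


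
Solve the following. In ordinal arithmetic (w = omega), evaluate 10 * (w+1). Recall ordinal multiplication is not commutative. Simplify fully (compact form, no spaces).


Compute 10 * (w+1).
Ordinal * is associative and left-distributive over +, but NOT commutative; for finite n>1, n*w = w but w*n stays w*n.
By left-distributivity: 10 * (w+1) = 10*w + 10*1 = w + 10 = w+10.
Result = w+10

w+10


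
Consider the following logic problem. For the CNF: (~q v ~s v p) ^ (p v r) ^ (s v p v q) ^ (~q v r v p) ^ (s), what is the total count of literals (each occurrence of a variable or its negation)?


Counting literals in each clause:
Clause 1: 3 literal(s)
Clause 2: 2 literal(s)
Clause 3: 3 literal(s)
Clause 4: 3 literal(s)
Clause 5: 1 literal(s)
Total = 12

12


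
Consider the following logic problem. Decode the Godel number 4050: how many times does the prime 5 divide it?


Factorize 4050 by dividing by 5 repeatedly.
Division steps: 5 divides 4050 exactly 2 time(s).
Exponent of 5 = 2

2


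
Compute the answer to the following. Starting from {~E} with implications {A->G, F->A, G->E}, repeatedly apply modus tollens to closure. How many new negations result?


Initial negated facts: {~E}
Apply modus tollens to closure:
  ~E and G->E  =>  ~G
  ~G and A->G  =>  ~A
  ~A and F->A  =>  ~F
Final negated: {~A, ~E, ~F, ~G}
New negations: {~A, ~F, ~G}
Count = 3

3


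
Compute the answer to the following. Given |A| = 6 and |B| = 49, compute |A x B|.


The Cartesian product A x B contains all ordered pairs (a, b).
|A x B| = |A| * |B| = 6 * 49 = 294

294


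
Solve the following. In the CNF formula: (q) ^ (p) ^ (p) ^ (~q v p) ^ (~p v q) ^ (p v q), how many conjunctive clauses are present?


A CNF formula is a conjunction of clauses.
Clauses are separated by ^.
Counting the conjuncts: 6 clauses.

6


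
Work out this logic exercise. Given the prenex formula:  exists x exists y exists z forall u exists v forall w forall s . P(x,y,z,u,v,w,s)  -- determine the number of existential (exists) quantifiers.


Quantifier prefix: exists x exists y exists z forall u exists v forall w forall s
Mark each quantifier type:
  E E E U E U U
Universal count = 3, Existential count = 4
Asked for existential (exists) quantifiers: 4

4


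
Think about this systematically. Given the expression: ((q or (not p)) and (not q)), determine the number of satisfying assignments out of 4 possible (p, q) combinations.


Check all 4 assignments:
p=0, q=0: 1
p=0, q=1: 0
p=1, q=0: 0
p=1, q=1: 0
Count of True = 1

1


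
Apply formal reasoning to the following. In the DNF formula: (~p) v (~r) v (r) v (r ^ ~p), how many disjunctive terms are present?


A DNF formula is a disjunction of terms (conjunctions).
Terms are separated by v.
Counting the disjuncts: 4 terms.

4


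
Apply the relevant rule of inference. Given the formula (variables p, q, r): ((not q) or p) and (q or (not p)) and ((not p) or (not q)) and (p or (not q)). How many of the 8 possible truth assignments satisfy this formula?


Evaluate all 8 assignments for p, q, r:
p=0, q=0, r=0: 1
p=0, q=0, r=1: 1
p=0, q=1, r=0: 0
p=0, q=1, r=1: 0
p=1, q=0, r=0: 0
p=1, q=0, r=1: 0
p=1, q=1, r=0: 0
p=1, q=1, r=1: 0
Satisfying count = 2

2


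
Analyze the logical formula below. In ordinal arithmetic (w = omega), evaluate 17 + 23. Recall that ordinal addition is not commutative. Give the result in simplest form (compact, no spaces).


Compute 17 + 23.
Ordinal + is associative but NOT commutative; for finite n>0, n + w = w but w + n stays w+n.
Both operands finite; ordinal + agrees with natural +: 17 + 23 = 40.
Result = 40

40


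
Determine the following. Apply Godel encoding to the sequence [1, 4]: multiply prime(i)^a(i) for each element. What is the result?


Encode each element as an exponent of the corresponding prime:
  2^1 = 2
  3^4 = 81
Product = 2 * 81 = 162

162


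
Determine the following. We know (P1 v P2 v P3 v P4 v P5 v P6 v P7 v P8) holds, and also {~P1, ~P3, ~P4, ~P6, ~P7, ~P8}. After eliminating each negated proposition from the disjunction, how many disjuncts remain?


Original disjuncts (8): P1, P2, P3, P4, P5, P6, P7, P8
Negated (eliminate): ~P1, ~P3, ~P4, ~P6, ~P7, ~P8
Remaining disjuncts: P2, P5
Count = 8 - 6 = 2

2


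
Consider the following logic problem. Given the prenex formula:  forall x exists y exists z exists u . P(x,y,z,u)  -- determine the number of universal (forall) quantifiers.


Quantifier prefix: forall x exists y exists z exists u
Mark each quantifier type:
  U E E E
Universal count = 1, Existential count = 3
Asked for universal (forall) quantifiers: 1

1


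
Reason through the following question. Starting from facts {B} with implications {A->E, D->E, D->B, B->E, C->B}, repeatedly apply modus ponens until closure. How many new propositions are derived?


Initial facts: {B}
Apply modus ponens to closure:
  B and B->E  =>  E
Final known: {B, E}
New propositions: {E}
Count = 1

1


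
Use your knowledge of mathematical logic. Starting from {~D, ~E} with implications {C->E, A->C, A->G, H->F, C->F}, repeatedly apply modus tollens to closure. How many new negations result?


Initial negated facts: {~D, ~E}
Apply modus tollens to closure:
  ~E and C->E  =>  ~C
  ~C and A->C  =>  ~A
Final negated: {~A, ~C, ~D, ~E}
New negations: {~A, ~C}
Count = 2

2


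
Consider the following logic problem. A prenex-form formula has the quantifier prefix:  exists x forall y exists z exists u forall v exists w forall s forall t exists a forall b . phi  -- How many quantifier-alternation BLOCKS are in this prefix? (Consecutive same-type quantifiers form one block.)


Quantifier-type sequence: E A E E A E A A E A  (A=forall, E=exists)
Group into maximal same-type runs:
  Ex1 | Ax1 | Ex2 | Ax1 | Ex1 | Ax2 | Ex1 | Ax1
Number of blocks = 8

8


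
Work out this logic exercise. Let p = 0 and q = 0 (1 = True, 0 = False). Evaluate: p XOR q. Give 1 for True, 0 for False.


p = 0, q = 0
Operation: p XOR q
Evaluate: 0 XOR 0 = 0

0


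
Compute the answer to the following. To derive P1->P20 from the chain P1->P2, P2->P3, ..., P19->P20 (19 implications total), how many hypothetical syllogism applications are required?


With 19 implications in a chain connecting 20 propositions:
P1->P2, P2->P3, ..., P19->P20
Steps needed = (number of implications) - 1 = 19 - 1 = 18

18


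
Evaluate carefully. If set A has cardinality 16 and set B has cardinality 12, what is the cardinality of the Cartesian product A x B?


The Cartesian product A x B contains all ordered pairs (a, b).
|A x B| = |A| * |B| = 16 * 12 = 192

192


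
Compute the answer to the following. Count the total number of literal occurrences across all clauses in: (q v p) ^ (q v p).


Counting literals in each clause:
Clause 1: 2 literal(s)
Clause 2: 2 literal(s)
Total = 4

4


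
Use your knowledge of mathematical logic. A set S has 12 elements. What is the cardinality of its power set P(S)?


The power set of a set with n elements has 2^n elements.
|P(S)| = 2^12 = 4096

4096


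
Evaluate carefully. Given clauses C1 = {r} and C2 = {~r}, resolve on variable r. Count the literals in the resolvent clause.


Remove r from C1 and ~r from C2.
C1 remainder: {}
C2 remainder: {}
Union (resolvent): {} (empty clause)
Resolvent has 0 literal(s).

0


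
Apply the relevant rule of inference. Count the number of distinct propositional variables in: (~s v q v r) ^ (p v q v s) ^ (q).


Identify each variable that appears in the formula.
Variables found: p, q, r, s
Count = 4

4


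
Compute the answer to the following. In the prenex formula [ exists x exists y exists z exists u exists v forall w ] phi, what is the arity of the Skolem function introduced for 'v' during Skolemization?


Quantifier prefix: exists x exists y exists z exists u exists v forall w
'v' is existentially quantified at position 5.
No universal quantifiers precede it.
Skolem function arity = 0 (a Skolem constant)

0


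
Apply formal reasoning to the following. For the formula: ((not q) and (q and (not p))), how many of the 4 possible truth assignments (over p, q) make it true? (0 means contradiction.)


Check all 4 assignments:
p=0, q=0: 0
p=0, q=1: 0
p=1, q=0: 0
p=1, q=1: 0
Count of True = 0

0


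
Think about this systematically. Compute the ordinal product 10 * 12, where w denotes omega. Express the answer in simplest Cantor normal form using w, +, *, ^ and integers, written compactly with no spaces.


Compute 10 * 12.
Ordinal * is associative and left-distributive over +, but NOT commutative; for finite n>1, n*w = w but w*n stays w*n.
Both finite; ordinal * agrees with natural *: 10 * 12 = 120.
Result = 120

120


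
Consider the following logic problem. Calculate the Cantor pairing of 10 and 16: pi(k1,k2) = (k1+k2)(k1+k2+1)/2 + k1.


k1 + k2 = 26
(k1+k2)(k1+k2+1)/2 = 26 * 27 / 2 = 351
pi = 351 + 10 = 361

361


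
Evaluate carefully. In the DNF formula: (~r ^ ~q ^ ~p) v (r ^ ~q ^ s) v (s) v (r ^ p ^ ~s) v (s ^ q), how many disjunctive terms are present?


A DNF formula is a disjunction of terms (conjunctions).
Terms are separated by v.
Counting the disjuncts: 5 terms.

5


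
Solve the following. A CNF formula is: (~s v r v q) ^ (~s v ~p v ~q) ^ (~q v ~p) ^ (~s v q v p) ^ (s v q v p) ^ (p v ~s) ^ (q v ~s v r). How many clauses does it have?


A CNF formula is a conjunction of clauses.
Clauses are separated by ^.
Counting the conjuncts: 7 clauses.

7


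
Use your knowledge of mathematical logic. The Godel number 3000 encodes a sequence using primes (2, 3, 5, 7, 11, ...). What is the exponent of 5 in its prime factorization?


Factorize 3000 by dividing by 5 repeatedly.
Division steps: 5 divides 3000 exactly 3 time(s).
Exponent of 5 = 3

3


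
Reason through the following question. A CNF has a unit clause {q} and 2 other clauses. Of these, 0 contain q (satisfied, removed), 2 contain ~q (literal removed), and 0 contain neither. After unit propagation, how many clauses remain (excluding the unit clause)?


Satisfied (removed): 0
Shortened (remain): 2
Unchanged (remain): 0
Remaining = 2 + 0 = 2

2


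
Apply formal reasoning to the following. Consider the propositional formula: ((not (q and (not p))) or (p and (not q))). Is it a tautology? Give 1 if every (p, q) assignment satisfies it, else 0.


Check all 4 assignments:
p=0, q=0: 1
p=0, q=1: 0
p=1, q=0: 1
p=1, q=1: 1
Satisfying count = 3/4.
Tautology iff count = 4: no.

0


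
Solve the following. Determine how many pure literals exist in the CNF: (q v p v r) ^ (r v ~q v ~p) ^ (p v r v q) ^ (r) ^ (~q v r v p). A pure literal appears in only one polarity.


Check each variable for pure literal status:
p: mixed (not pure)
q: mixed (not pure)
r: pure positive
Pure literal count = 1

1


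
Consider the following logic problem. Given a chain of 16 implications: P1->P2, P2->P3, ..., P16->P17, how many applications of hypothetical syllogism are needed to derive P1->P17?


With 16 implications in a chain connecting 17 propositions:
P1->P2, P2->P3, ..., P16->P17
Steps needed = (number of implications) - 1 = 16 - 1 = 15

15


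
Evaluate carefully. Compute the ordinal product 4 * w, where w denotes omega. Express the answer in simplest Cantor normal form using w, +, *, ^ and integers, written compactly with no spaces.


Compute 4 * w.
Ordinal * is associative and left-distributive over +, but NOT commutative; for finite n>1, n*w = w but w*n stays w*n.
For finite n>0, n * w = sup{n*k : k<w} = w. So 4 * w = w.
Result = w

w


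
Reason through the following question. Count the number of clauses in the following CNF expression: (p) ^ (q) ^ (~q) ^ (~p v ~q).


A CNF formula is a conjunction of clauses.
Clauses are separated by ^.
Counting the conjuncts: 4 clauses.

4


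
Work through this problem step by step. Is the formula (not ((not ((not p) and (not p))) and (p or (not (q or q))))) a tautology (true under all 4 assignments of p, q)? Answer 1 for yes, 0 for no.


Check all 4 assignments:
p=0, q=0: 1
p=0, q=1: 1
p=1, q=0: 0
p=1, q=1: 0
Satisfying count = 2/4.
Tautology iff count = 4: no.

0


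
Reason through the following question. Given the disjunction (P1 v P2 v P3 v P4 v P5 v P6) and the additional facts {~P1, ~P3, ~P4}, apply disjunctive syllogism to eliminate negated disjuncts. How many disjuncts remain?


Original disjuncts (6): P1, P2, P3, P4, P5, P6
Negated (eliminate): ~P1, ~P3, ~P4
Remaining disjuncts: P2, P5, P6
Count = 6 - 3 = 3

3


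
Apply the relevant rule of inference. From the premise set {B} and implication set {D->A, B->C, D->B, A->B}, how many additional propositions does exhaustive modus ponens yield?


Initial facts: {B}
Apply modus ponens to closure:
  B and B->C  =>  C
Final known: {B, C}
New propositions: {C}
Count = 1

1


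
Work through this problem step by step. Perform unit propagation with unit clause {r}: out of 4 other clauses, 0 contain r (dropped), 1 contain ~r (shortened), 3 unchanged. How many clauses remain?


Satisfied (removed): 0
Shortened (remain): 1
Unchanged (remain): 3
Remaining = 1 + 3 = 4

4


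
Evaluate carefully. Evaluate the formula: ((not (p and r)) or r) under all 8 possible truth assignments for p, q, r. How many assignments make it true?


Check all 8 assignments:
p=0, q=0, r=0: 1
p=0, q=0, r=1: 1
p=0, q=1, r=0: 1
p=0, q=1, r=1: 1
p=1, q=0, r=0: 1
p=1, q=0, r=1: 1
p=1, q=1, r=0: 1
p=1, q=1, r=1: 1
Count of True = 8

8


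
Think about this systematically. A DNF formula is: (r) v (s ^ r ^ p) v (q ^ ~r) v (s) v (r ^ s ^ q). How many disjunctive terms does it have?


A DNF formula is a disjunction of terms (conjunctions).
Terms are separated by v.
Counting the disjuncts: 5 terms.

5


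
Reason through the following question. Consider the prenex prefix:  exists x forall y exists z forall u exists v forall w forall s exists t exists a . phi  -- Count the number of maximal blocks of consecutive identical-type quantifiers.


Quantifier-type sequence: E A E A E A A E E  (A=forall, E=exists)
Group into maximal same-type runs:
  Ex1 | Ax1 | Ex1 | Ax1 | Ex1 | Ax2 | Ex2
Number of blocks = 7

7


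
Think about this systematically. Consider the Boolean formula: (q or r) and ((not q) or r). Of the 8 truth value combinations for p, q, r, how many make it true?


Evaluate all 8 assignments for p, q, r:
p=0, q=0, r=0: 0
p=0, q=0, r=1: 1
p=0, q=1, r=0: 0
p=0, q=1, r=1: 1
p=1, q=0, r=0: 0
p=1, q=0, r=1: 1
p=1, q=1, r=0: 0
p=1, q=1, r=1: 1
Satisfying count = 4

4


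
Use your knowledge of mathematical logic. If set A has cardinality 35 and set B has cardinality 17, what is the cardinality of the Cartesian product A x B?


The Cartesian product A x B contains all ordered pairs (a, b).
|A x B| = |A| * |B| = 35 * 17 = 595

595


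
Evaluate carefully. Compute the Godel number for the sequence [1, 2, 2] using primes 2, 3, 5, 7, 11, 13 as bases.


Encode each element as an exponent of the corresponding prime:
  2^1 = 2
  3^2 = 9
  5^2 = 25
Product = 2 * 9 * 25 = 450

450


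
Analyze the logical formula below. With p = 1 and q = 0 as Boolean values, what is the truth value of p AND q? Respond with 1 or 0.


p = 1, q = 0
Operation: p AND q
Evaluate: 1 AND 0 = 0

0


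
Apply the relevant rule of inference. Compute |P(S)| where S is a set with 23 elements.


The power set of a set with n elements has 2^n elements.
|P(S)| = 2^23 = 8388608

8388608


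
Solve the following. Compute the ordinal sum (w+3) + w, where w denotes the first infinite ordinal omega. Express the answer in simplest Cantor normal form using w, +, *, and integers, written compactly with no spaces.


Compute (w+3) + w.
Ordinal + is associative but NOT commutative; for finite n>0, n + w = w but w + n stays w+n.
(w+3) + w = w + (3+w) = w + w = w*2 (the finite tail 3 is absorbed by the right w).
Result = w*2

w*2


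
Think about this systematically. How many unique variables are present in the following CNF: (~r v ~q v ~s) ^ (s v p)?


Identify each variable that appears in the formula.
Variables found: p, q, r, s
Count = 4

4


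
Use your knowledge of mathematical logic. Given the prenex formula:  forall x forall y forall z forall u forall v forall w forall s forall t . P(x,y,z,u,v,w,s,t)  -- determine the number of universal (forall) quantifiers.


Quantifier prefix: forall x forall y forall z forall u forall v forall w forall s forall t
Mark each quantifier type:
  U U U U U U U U
Universal count = 8, Existential count = 0
Asked for universal (forall) quantifiers: 8

8


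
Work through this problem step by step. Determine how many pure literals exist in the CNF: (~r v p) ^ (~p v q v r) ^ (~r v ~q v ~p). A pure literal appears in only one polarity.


Check each variable for pure literal status:
p: mixed (not pure)
q: mixed (not pure)
r: mixed (not pure)
Pure literal count = 0

0


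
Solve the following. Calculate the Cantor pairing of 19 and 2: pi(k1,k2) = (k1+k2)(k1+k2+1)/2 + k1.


k1 + k2 = 21
(k1+k2)(k1+k2+1)/2 = 21 * 22 / 2 = 231
pi = 231 + 19 = 250

250


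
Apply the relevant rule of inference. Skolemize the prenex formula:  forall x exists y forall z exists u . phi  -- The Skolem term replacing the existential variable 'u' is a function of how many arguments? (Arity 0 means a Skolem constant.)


Quantifier prefix: forall x exists y forall z exists u
'u' is existentially quantified at position 4.
Universal variables preceding it: x, z
Skolem function arity = 2

2


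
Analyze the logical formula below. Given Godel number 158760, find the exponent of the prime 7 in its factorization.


Factorize 158760 by dividing by 7 repeatedly.
Division steps: 7 divides 158760 exactly 2 time(s).
Exponent of 7 = 2

2


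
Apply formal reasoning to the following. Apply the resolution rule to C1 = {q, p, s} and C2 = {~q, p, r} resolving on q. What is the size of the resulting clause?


Remove q from C1 and ~q from C2.
C1 remainder: {p, s}
C2 remainder: {p, r}
Union (resolvent): {p, r, s}
Resolvent has 3 literal(s).

3


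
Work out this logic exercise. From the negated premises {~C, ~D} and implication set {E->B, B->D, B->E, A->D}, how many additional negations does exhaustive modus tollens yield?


Initial negated facts: {~C, ~D}
Apply modus tollens to closure:
  ~D and B->D  =>  ~B
  ~D and A->D  =>  ~A
  ~B and E->B  =>  ~E
Final negated: {~A, ~B, ~C, ~D, ~E}
New negations: {~A, ~B, ~E}
Count = 3

3


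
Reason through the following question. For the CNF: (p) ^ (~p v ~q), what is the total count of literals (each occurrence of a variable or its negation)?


Counting literals in each clause:
Clause 1: 1 literal(s)
Clause 2: 2 literal(s)
Total = 3

3


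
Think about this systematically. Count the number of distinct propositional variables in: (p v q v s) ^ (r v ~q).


Identify each variable that appears in the formula.
Variables found: p, q, r, s
Count = 4

4


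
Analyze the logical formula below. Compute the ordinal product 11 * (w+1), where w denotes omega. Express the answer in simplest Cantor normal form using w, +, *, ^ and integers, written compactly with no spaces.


Compute 11 * (w+1).
Ordinal * is associative and left-distributive over +, but NOT commutative; for finite n>1, n*w = w but w*n stays w*n.
By left-distributivity: 11 * (w+1) = 11*w + 11*1 = w + 11 = w+11.
Result = w+11

w+11


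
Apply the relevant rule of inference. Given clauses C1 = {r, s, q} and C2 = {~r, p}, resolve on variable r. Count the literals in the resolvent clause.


Remove r from C1 and ~r from C2.
C1 remainder: {s, q}
C2 remainder: {p}
Union (resolvent): {p, q, s}
Resolvent has 3 literal(s).

3


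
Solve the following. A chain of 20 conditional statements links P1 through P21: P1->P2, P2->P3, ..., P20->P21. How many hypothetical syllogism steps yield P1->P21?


With 20 implications in a chain connecting 21 propositions:
P1->P2, P2->P3, ..., P20->P21
Steps needed = (number of implications) - 1 = 20 - 1 = 19

19


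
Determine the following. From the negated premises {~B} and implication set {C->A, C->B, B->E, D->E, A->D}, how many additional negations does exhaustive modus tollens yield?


Initial negated facts: {~B}
Apply modus tollens to closure:
  ~B and C->B  =>  ~C
Final negated: {~B, ~C}
New negations: {~C}
Count = 1

1


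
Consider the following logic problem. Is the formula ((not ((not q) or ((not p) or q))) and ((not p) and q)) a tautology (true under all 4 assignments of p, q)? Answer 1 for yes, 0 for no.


Check all 4 assignments:
p=0, q=0: 0
p=0, q=1: 0
p=1, q=0: 0
p=1, q=1: 0
Satisfying count = 0/4.
Tautology iff count = 4: no.

0


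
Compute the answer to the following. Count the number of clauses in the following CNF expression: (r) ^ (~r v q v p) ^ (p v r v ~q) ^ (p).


A CNF formula is a conjunction of clauses.
Clauses are separated by ^.
Counting the conjuncts: 4 clauses.

4


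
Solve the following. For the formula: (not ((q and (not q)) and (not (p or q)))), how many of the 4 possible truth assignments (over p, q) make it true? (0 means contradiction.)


Check all 4 assignments:
p=0, q=0: 1
p=0, q=1: 1
p=1, q=0: 1
p=1, q=1: 1
Count of True = 4

4


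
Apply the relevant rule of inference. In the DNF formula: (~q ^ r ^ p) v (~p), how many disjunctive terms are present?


A DNF formula is a disjunction of terms (conjunctions).
Terms are separated by v.
Counting the disjuncts: 2 terms.

2


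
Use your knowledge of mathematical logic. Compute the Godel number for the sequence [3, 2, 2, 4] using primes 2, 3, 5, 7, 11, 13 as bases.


Encode each element as an exponent of the corresponding prime:
  2^3 = 8
  3^2 = 9
  5^2 = 25
  7^4 = 2401
Product = 8 * 9 * 25 * 2401 = 4321800

4321800


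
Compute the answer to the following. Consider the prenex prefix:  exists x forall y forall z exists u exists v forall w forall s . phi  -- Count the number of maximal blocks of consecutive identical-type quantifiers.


Quantifier-type sequence: E A A E E A A  (A=forall, E=exists)
Group into maximal same-type runs:
  Ex1 | Ax2 | Ex2 | Ax2
Number of blocks = 4

4


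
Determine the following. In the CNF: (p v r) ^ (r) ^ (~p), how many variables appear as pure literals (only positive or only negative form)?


Check each variable for pure literal status:
p: mixed (not pure)
q: absent (not pure)
r: pure positive
Pure literal count = 1

1


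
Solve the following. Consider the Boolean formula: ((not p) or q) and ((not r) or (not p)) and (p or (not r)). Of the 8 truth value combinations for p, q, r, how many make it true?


Evaluate all 8 assignments for p, q, r:
p=0, q=0, r=0: 1
p=0, q=0, r=1: 0
p=0, q=1, r=0: 1
p=0, q=1, r=1: 0
p=1, q=0, r=0: 0
p=1, q=0, r=1: 0
p=1, q=1, r=0: 1
p=1, q=1, r=1: 0
Satisfying count = 3

3


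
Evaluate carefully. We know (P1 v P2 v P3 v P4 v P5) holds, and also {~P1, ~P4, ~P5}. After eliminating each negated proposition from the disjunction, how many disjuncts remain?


Original disjuncts (5): P1, P2, P3, P4, P5
Negated (eliminate): ~P1, ~P4, ~P5
Remaining disjuncts: P2, P3
Count = 5 - 3 = 2

2


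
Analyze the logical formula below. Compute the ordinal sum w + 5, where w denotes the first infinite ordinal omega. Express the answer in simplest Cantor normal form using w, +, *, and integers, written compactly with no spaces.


Compute w + 5.
Ordinal + is associative but NOT commutative; for finite n>0, n + w = w but w + n stays w+n.
w + 5 is already in normal form (a successor ordinal beyond w).
Result = w+5

w+5


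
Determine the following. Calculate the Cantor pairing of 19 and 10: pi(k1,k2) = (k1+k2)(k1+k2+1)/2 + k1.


k1 + k2 = 29
(k1+k2)(k1+k2+1)/2 = 29 * 30 / 2 = 435
pi = 435 + 19 = 454

454


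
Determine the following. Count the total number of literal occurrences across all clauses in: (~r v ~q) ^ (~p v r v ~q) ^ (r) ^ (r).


Counting literals in each clause:
Clause 1: 2 literal(s)
Clause 2: 3 literal(s)
Clause 3: 1 literal(s)
Clause 4: 1 literal(s)
Total = 7

7


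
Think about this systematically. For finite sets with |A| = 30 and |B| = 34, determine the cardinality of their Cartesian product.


The Cartesian product A x B contains all ordered pairs (a, b).
|A x B| = |A| * |B| = 30 * 34 = 1020

1020


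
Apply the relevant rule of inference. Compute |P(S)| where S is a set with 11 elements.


The power set of a set with n elements has 2^n elements.
|P(S)| = 2^11 = 2048

2048


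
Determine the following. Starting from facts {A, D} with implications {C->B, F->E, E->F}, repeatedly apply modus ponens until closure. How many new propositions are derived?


Initial facts: {A, D}
Apply modus ponens to closure:
  (no implication fires)
Final known: {A, D}
New propositions: {(none)}
Count = 0

0


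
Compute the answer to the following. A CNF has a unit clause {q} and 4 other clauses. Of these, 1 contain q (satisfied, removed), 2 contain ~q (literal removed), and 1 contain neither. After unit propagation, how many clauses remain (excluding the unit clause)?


Satisfied (removed): 1
Shortened (remain): 2
Unchanged (remain): 1
Remaining = 2 + 1 = 3

3


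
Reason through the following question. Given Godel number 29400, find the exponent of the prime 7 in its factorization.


Factorize 29400 by dividing by 7 repeatedly.
Division steps: 7 divides 29400 exactly 2 time(s).
Exponent of 7 = 2

2
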